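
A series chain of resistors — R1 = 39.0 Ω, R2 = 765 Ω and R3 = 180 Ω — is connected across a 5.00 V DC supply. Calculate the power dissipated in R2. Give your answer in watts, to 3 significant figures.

Since the resistors are in series they all carry the loop current I = V/R_total; the power in any one is I²R.
R_total = 39.0 + 765 + 180 = 984.0 Ω
I = V / R_total = 5.00 / 984.0 = 0.005081 A
P_R2 = I² × R2 = (0.005081)² × 765 = 0.01975 W

0.0198 W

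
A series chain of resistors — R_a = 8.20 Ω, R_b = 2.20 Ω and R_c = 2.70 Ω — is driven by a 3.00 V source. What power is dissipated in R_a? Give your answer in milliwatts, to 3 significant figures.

430 mW

Every series element carries the same I. Get I from the total resistance, then P = I² × R_a.
R_total = 8.20 + 2.20 + 2.70 = 13.10 Ω
I = V / R_total = 3.00 / 13.10 = 0.2290 A
P_R_a = I² × R_a = (0.2290)² × 8.20 = 0.4300 W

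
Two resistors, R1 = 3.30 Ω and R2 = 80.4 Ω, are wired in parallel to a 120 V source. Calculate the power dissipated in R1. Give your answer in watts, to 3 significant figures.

4360 W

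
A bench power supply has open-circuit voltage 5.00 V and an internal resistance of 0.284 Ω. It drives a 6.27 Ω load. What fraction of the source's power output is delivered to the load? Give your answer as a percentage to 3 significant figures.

95.7 %

η = P_load/(P_load+P_int) = I²R/(I²R+I²r) = R/(R+r) — the I² cancels for series elements.
η = R / (R + r) = 6.27 / (6.27 + 0.284) = 0.9567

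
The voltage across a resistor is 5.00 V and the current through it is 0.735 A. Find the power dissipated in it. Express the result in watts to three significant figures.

3.67 W

Since both terminal voltage and current are stated, P = V I gives the power in one step.
P = 5.00 V × 0.7350 A = 3.675 W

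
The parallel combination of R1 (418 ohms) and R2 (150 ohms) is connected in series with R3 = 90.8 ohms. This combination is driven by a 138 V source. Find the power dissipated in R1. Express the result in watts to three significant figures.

13.7 W

Reduce the parallel combination to a single R_p; the circuit then becomes R_p in series with the remaining resistor.
R_p = (418×150)/(418+150) = 110.4 Ω
R_total = R_p + 90.8 = 110.4 + 90.8 = 201.2 Ω
I = V / R_total = 138 / 201.2 = 0.6859 A
Voltage across the parallel pair: V_p = I × R_p = 0.6859 × 110.4 = 75.72 V
Use P = V²/R for R1 with V = V_p.
P_R1 = (75.72)² / 418 = 13.72 W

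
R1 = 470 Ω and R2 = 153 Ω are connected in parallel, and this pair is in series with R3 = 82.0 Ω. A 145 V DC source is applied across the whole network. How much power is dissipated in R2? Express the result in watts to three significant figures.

First find R_p for the parallel pair, then treat R_p + R3 as a series loop.
R_p = (470×153)/(470+153) = 115.4 Ω
R_total = R_p + 82.0 = 115.4 + 82.0 = 197.4 Ω
I = V / R_total = 145 / 197.4 = 0.7345 A
Voltage across the parallel pair: V_p = I × R_p = 0.7345 × 115.4 = 84.77 V
R2 sits across V_p; its power is V_p²/R.
P_R2 = (84.77)² / 153 = 46.97 W

47.0 W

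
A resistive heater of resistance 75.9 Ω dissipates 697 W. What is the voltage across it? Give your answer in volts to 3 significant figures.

Rearranging the power relation for the two known quantities gives V = √(P R).
V = √(697 × 75.9) = 230.0 V

230 V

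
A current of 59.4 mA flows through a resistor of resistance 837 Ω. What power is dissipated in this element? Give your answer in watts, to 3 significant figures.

2.95 W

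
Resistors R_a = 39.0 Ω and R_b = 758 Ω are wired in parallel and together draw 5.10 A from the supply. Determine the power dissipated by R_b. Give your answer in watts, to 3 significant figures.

Only the total current is stated, so first find the parallel equivalent to get the voltage across the combination.
1/R_eq = 1/39.0 + 1/758 ⇒ R_eq = 37.09 Ω
V = I_total × R_eq = 5.100 × 37.09 = 189.2 V
P_R_b = V² / R_b = (189.2)² / 758 = 47.21 W

47.2 W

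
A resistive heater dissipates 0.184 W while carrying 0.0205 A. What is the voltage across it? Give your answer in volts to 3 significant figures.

The two known quantities fix the third via V = P / I.
V = 0.184 / 0.02050 = 8.976 V

8.98 V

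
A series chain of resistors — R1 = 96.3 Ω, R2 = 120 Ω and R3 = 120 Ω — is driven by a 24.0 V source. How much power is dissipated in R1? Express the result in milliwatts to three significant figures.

Every series element carries the same I. Get I from the total resistance, then P = I² × R1.
R_total = 96.3 + 120 + 120 = 336.3 Ω
I = V / R_total = 24.0 / 336.3 = 0.07136 A
P_R1 = I² × R1 = (0.07136)² × 96.3 = 0.4905 W

490 mW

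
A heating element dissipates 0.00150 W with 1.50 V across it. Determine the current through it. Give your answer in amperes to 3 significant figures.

0.00100 A

From P = V I = I²R = V²/R, with the two given quantities we get I = P / V.
I = 0.00150 / 1.50 = 0.001000 A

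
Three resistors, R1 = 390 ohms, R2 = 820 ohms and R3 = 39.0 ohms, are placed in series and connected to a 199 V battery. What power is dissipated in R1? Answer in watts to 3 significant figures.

Every series element carries the same I. Get I from the total resistance, then P = I² × R1.
R_total = 390 + 820 + 39.0 = 1249 Ω
I = V / R_total = 199 / 1249 = 0.1593 A
P_R1 = I² × R1 = (0.1593)² × 390 = 9.900 W

9.90 W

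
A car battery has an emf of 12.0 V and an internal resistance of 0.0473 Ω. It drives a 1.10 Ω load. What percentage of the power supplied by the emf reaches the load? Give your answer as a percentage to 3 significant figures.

95.9 %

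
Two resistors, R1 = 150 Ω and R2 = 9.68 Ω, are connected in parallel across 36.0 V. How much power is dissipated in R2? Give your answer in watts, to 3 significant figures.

Parallel branches share the same voltage; P = V²/R gives the branch power in one step.
P_R2 = V² / R2 = (36.0)² / 9.68 Ω = 133.9 W

134 W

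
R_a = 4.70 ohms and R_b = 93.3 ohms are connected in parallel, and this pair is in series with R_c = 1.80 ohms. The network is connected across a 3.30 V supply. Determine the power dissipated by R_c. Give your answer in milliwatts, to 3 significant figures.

Collapse the R_a‖R_b pair into one equivalent R_p; then R_p and R_c form a series string.
R_p = (4.70×93.3)/(4.70+93.3) = 4.475 Ω
R_total = R_p + 1.80 = 4.475 + 1.80 = 6.275 Ω
I = V / R_total = 3.30 / 6.275 = 0.5259 A
R_c is the series element, so its power is I²R.
P_R_c = (0.5259)² × 1.80 = 0.4979 W

498 mW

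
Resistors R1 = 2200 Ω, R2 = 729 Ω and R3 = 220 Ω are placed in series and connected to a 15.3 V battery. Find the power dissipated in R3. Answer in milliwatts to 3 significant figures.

In a series string the same current flows through every resistor — find that current, then P = I²R for the one we want.
R_total = 2200 + 729 + 220 = 3149 Ω
I = V / R_total = 15.3 / 3149 = 0.004859 A
P_R3 = I² × R3 = (0.004859)² × 220 = 0.005194 W

5.19 mW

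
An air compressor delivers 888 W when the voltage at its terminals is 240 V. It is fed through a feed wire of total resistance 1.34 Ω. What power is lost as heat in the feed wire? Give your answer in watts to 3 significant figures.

18.3 W

The feed wire is a series resistance carrying the load current; its dissipation is I²R_line.
I = P / V = 888 / 240 = 3.700 A through the feed wire.
P_line = I² R_line = (3.700)² × 1.34 = 18.34 W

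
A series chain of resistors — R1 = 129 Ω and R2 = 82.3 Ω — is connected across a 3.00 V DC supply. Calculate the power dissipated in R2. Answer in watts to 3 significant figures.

Since the resistors are in series they all carry the loop current I = V/R_total; the power in any one is I²R.
R_total = 129 + 82.3 = 211.3 Ω
I = V / R_total = 3.00 / 211.3 = 0.01420 A
P_R2 = I² × R2 = (0.01420)² × 82.3 = 0.01659 W

0.0166 W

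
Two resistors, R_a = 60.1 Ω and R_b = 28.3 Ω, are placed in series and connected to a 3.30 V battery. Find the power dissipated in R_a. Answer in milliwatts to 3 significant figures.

Since the resistors are in series they all carry the loop current I = V/R_total; the power in any one is I²R.
R_total = 60.1 + 28.3 = 88.40 Ω
I = V / R_total = 3.30 / 88.40 = 0.03733 A
P_R_a = I² × R_a = (0.03733)² × 60.1 = 0.08375 W

83.8 mW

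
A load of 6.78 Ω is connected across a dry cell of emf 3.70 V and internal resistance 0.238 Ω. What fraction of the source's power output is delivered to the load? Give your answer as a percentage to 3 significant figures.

Efficiency is P_load / P_total. With a series r and R sharing the same I, P = I²R for each, so η = R/(R+r).
η = R / (R + r) = 6.78 / (6.78 + 0.238) = 0.9661

96.6 %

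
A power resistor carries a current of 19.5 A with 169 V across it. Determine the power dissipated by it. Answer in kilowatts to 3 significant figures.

Both the voltage across and the current through the element are known, so P = V I applies directly.
P = 169 V × 19.50 A = 3296 W

3.30 kW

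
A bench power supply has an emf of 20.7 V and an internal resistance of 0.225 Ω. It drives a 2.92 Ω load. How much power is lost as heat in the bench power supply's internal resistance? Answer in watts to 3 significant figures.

9.75 W

r is in series with the load, so it carries the full circuit current — the loss in it is I²r.
I = ε / (r + R) = 20.7 / (0.225 + 2.92) = 6.582 A
P_int = I² r = (6.582)² × 0.225 = 9.747 W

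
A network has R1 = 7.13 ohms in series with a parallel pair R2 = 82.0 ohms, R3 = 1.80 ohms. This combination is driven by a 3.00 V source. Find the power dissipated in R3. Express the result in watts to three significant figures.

Collapse R2‖R3 to a single equivalent, reducing the network to two series elements.
R_p = (82.0×1.80)/(82.0+1.80) = 1.761 Ω
R_total = 7.13 + 1.761 = 8.891 Ω
I = V / R_total = 3.00 / 8.891 = 0.3374 A
Voltage across the parallel pair: V_p = I × R_p = 0.3374 × 1.761 = 0.5943 V
With V_p across R3, its power is V_p²/R3.
P_R3 = (0.5943)² / 1.80 = 0.1962 W

0.196 W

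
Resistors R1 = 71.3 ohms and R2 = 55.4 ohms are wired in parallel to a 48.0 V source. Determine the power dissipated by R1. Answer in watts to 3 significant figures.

32.3 W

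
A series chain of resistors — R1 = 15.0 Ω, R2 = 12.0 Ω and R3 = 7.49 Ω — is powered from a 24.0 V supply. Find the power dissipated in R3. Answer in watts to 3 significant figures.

Every series element carries the same I. Get I from the total resistance, then P = I² × R3.
R_total = 15.0 + 12.0 + 7.49 = 34.49 Ω
I = V / R_total = 24.0 / 34.49 = 0.6959 A
P_R3 = I² × R3 = (0.6959)² × 7.49 = 3.627 W

3.63 W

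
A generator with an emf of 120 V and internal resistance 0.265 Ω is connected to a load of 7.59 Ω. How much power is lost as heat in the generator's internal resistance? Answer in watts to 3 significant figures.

The internal resistance carries the same current as the load; P_int = I²r.
I = ε / (r + R) = 120 / (0.265 + 7.59) = 15.28 A
P_int = I² r = (15.28)² × 0.265 = 61.85 W

61.8 W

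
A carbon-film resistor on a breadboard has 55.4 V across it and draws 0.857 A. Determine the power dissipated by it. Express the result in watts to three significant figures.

47.5 W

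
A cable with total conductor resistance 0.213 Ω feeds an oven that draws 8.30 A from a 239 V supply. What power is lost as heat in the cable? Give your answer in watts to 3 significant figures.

14.7 W

The cable and load are in series, so the same current flows in both; the loss is I²R_line.
The cable carries the full 8.30 A.
P_line = I² R_line = (8.300)² × 0.213 = 14.67 W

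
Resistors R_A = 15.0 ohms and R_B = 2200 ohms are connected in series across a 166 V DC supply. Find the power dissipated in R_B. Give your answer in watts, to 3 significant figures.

Since the resistors are in series they all carry the loop current I = V/R_total; the power in any one is I²R.
R_total = 15.0 + 2200 = 2215 Ω
I = V / R_total = 166 / 2215 = 0.07494 A
P_R_B = I² × R_B = (0.07494)² × 2200 = 12.36 W

12.4 W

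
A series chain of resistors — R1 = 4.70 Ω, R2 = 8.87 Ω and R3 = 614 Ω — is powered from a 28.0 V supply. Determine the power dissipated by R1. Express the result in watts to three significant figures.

0.00936 W

Every series element carries the same I. Get I from the total resistance, then P = I² × R1.
R_total = 4.70 + 8.87 + 614 = 627.6 Ω
I = V / R_total = 28.0 / 627.6 = 0.04462 A
P_R1 = I² × R1 = (0.04462)² × 4.70 = 0.009356 W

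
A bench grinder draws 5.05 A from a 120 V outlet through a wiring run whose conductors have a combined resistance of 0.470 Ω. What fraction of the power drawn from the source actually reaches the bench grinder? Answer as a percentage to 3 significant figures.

98.0 %

The wiring run carries the full 5.05 A.
P_line = I² R_line = (5.050)² × 0.470 = 11.99 W
P_source = V I = 120 × 5.050 = 606.0 W; P_load = 594.0 W
η = P_load / P_source = 594.0 / 606.0 = 0.9802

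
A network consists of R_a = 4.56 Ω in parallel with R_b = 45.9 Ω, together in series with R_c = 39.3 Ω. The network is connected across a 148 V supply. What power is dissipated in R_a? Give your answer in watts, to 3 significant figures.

43.8 W

Combine R_a and R_b into their parallel equivalent first, reducing the network to two series resistors.
R_p = (4.56×45.9)/(4.56+45.9) = 4.148 Ω
R_total = R_p + 39.3 = 4.148 + 39.3 = 43.45 Ω
I = V / R_total = 148 / 43.45 = 3.406 A
Voltage across the parallel pair: V_p = I × R_p = 3.406 × 4.148 = 14.13 V
R_a sits across V_p; its power is V_p²/R.
P_R_a = (14.13)² / 4.56 = 43.78 W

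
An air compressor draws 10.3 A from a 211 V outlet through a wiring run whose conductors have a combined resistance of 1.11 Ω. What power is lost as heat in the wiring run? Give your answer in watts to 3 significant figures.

118 W

Line loss is just I²R for the cable — we know both I and R_line directly.
The wiring run carries the full 10.3 A.
P_line = I² R_line = (10.30)² × 1.11 = 117.8 W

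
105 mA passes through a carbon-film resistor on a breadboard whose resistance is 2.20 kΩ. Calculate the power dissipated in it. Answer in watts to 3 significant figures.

24.3 W

Current and resistance are given, so P = I²R is the direct form.
P = (0.1050 A)² × 2200 Ω = 24.25 W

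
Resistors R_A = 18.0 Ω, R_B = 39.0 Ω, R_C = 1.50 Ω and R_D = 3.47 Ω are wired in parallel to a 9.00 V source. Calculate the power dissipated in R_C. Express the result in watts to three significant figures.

54.0 W

Parallel branches share the same voltage; P = V²/R gives the branch power in one step.
P_R_C = V² / R_C = (9.00)² / 1.50 Ω = 54.00 W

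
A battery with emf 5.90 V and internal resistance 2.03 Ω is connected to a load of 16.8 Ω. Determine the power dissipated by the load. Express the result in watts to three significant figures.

1.65 W

Load and internal resistance form a series loop — compute the loop current, then the load power via I²R.
I = ε / (r + R) = 5.90 / (2.03 + 16.8) = 0.3133 A
P_load = I² R = (0.3133)² × 16.8 = 1.649 W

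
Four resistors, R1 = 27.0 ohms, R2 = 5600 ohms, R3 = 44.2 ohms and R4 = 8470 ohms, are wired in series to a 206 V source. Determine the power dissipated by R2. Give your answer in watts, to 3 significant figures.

1.19 W

Every series element carries the same I. Get I from the total resistance, then P = I² × R2.
R_total = 27.0 + 5600 + 44.2 + 8470 = 14140 Ω
I = V / R_total = 206 / 14140 = 0.01457 A
P_R2 = I² × R2 = (0.01457)² × 5600 = 1.188 W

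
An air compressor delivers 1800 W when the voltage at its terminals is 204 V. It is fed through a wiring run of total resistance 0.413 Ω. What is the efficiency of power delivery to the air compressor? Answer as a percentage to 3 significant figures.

I = P / V = 1800 / 204 = 8.824 A through the wiring run.
P_line = I² R_line = (8.824)² × 0.413 = 32.15 W
P_source = P_load + P_line = 1800 + 32.15 = 1832 W
η = P_load / P_source = 1800 / 1832 = 0.9825

98.2 %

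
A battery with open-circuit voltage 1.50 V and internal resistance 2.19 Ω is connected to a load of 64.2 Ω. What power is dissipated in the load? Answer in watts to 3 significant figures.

0.0328 W

With r and R in series, I = ε/(r+R); the load dissipates I²R.
I = ε / (r + R) = 1.50 / (2.19 + 64.2) = 0.02259 A
P_load = I² R = (0.02259)² × 64.2 = 0.03277 W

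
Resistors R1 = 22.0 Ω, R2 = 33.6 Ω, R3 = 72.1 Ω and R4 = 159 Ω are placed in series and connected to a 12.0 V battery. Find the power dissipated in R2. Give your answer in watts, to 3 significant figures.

In a series string the same current flows through every resistor — find that current, then P = I²R for the one we want.
R_total = 22.0 + 33.6 + 72.1 + 159 = 286.7 Ω
I = V / R_total = 12.0 / 286.7 = 0.04186 A
P_R2 = I² × R2 = (0.04186)² × 33.6 = 0.05886 W

0.0589 W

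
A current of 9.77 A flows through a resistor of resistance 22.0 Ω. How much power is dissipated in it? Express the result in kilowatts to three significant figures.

Knowing I and R, the power is just I²R — no need to find V first.
P = (9.770 A)² × 22.0 Ω = 2100 W

2.10 kW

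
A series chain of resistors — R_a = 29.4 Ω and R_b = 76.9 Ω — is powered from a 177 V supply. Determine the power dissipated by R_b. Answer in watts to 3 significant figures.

213 W

Series elements share the same current, so find I first, then use P = I²R.
R_total = 29.4 + 76.9 = 106.3 Ω
I = V / R_total = 177 / 106.3 = 1.665 A
P_R_b = I² × R_b = (1.665)² × 76.9 = 213.2 W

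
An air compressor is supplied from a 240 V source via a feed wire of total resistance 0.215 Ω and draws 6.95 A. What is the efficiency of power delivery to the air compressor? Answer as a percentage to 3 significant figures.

99.4 %

The feed wire carries the full 6.95 A.
P_line = I² R_line = (6.950)² × 0.215 = 10.39 W
P_source = V I = 240 × 6.950 = 1668 W; P_load = 1658 W
η = P_load / P_source = 1658 / 1668 = 0.9938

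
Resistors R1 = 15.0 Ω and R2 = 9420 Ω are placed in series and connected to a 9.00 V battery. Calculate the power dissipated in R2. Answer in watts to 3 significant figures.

The current is common to all series resistors; compute it, then apply P = I²R for the target.
R_total = 15.0 + 9420 = 9435 Ω
I = V / R_total = 9.00 / 9435 = 0.0009539 A
P_R2 = I² × R2 = (0.0009539)² × 9420 = 0.008571 W

0.00857 W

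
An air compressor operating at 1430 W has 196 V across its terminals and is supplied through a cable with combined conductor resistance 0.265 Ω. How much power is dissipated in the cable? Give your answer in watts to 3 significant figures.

14.1 W

Only the current and the line resistance are needed for the I²R loss.
I = P / V = 1430 / 196 = 7.296 A through the cable.
P_line = I² R_line = (7.296)² × 0.265 = 14.11 W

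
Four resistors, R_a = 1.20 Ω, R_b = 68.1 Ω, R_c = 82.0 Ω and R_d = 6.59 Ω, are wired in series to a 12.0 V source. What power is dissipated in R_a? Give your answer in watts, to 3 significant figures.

Series elements share the same current, so find I first, then use P = I²R.
R_total = 1.20 + 68.1 + 82.0 + 6.59 = 157.9 Ω
I = V / R_total = 12.0 / 157.9 = 0.07600 A
P_R_a = I² × R_a = (0.07600)² × 1.20 = 0.006932 W

0.00693 W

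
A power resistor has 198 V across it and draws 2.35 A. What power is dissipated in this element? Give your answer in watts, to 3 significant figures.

465 W

Both the voltage across and the current through the element are known, so P = V I applies directly.
P = 198 V × 2.350 A = 465.3 W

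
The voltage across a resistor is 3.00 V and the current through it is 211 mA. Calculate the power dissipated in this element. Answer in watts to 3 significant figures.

0.633 W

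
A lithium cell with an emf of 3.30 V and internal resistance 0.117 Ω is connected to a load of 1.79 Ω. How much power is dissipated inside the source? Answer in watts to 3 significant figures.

0.350 W

r is in series with the load, so it carries the full circuit current — the loss in it is I²r.
I = ε / (r + R) = 3.30 / (0.117 + 1.79) = 1.730 A
P_int = I² r = (1.730)² × 0.117 = 0.3504 W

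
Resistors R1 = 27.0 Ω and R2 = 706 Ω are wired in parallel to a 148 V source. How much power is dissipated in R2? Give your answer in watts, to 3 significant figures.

31.0 W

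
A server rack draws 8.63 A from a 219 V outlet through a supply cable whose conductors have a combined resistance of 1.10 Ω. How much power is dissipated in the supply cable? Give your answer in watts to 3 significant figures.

81.9 W

The supply cable is a series resistance carrying the load current; its dissipation is I²R_line.
The supply cable carries the full 8.63 A.
P_line = I² R_line = (8.630)² × 1.10 = 81.92 W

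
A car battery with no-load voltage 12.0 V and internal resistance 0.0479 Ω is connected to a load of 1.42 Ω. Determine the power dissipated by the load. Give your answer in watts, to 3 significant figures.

The internal resistance and the load are in series, so the same I flows through both; get I from ε/(r+R), then I²R for the load.
I = ε / (r + R) = 12.0 / (0.0479 + 1.42) = 8.175 A
P_load = I² R = (8.175)² × 1.42 = 94.90 W

94.9 W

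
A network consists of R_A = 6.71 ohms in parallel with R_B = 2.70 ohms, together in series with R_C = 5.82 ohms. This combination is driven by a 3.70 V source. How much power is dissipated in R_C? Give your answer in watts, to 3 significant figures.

1.33 W

Reduce the parallel combination to a single R_p; the circuit then becomes R_p in series with the remaining resistor.
R_p = (6.71×2.70)/(6.71+2.70) = 1.925 Ω
R_total = R_p + 5.82 = 1.925 + 5.82 = 7.745 Ω
I = V / R_total = 3.70 / 7.745 = 0.4777 A
All the supply current flows through R_C; use P = I²R_C.
P_R_C = (0.4777)² × 5.82 = 1.328 W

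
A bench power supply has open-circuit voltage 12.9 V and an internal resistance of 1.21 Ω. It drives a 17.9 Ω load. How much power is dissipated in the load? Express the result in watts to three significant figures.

8.16 W

The internal resistance and the load are in series, so the same I flows through both; get I from ε/(r+R), then I²R for the load.
I = ε / (r + R) = 12.9 / (1.21 + 17.9) = 0.6750 A
P_load = I² R = (0.6750)² × 17.9 = 8.157 W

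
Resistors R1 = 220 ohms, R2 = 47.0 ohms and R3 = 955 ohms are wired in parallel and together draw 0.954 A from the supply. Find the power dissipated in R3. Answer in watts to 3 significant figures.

Parallel branches share V, not I — compute V via R_eq, then use V²/R for the target branch.
1/R_eq = 1/220 + 1/47.0 + 1/955 ⇒ R_eq = 37.22 Ω
V = I_total × R_eq = 0.9540 × 37.22 = 35.51 V
P_R3 = V² / R3 = (35.51)² / 955 = 1.320 W

1.32 W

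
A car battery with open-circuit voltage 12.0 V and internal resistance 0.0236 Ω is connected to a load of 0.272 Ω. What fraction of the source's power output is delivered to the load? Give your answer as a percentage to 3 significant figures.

92.0 %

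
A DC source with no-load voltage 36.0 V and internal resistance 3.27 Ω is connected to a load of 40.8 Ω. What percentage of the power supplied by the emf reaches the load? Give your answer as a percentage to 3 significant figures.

92.6 %

Efficiency is P_load / P_total. With a series r and R sharing the same I, P = I²R for each, so η = R/(R+r).
η = R / (R + r) = 40.8 / (40.8 + 3.27) = 0.9258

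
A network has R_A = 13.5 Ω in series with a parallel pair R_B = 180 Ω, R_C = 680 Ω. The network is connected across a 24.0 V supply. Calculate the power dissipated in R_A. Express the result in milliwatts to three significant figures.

First combine the parallel branches into one equivalent R_p, then R_A + R_p is a series pair.
R_p = (180×680)/(180+680) = 142.3 Ω
R_total = 13.5 + 142.3 = 155.8 Ω
I = V / R_total = 24.0 / 155.8 = 0.1540 A
The full supply current passes through R_A: P = I²R.
P_R_A = (0.1540)² × 13.5 = 0.3202 W

320 mW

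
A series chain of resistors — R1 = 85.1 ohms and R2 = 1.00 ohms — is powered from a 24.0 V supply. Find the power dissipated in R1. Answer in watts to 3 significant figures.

Since the resistors are in series they all carry the loop current I = V/R_total; the power in any one is I²R.
R_total = 85.1 + 1.00 = 86.10 Ω
I = V / R_total = 24.0 / 86.10 = 0.2787 A
P_R1 = I² × R1 = (0.2787)² × 85.1 = 6.612 W

6.61 W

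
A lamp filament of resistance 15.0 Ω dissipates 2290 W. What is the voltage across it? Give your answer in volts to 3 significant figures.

185 V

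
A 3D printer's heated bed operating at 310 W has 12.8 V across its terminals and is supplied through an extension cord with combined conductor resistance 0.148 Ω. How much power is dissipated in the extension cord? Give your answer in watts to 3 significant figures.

Line loss is just I²R for the cable — we know both I and R_line directly.
I = P / V = 310 / 12.8 = 24.22 A through the extension cord.
P_line = I² R_line = (24.22)² × 0.148 = 86.81 W

86.8 W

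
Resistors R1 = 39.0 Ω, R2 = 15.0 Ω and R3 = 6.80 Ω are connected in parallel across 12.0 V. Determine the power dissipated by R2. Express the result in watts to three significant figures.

9.60 W

Each parallel branch sees the full supply voltage, so P = V²/R applies directly to the target branch.
P_R2 = V² / R2 = (12.0)² / 15.0 Ω = 9.600 W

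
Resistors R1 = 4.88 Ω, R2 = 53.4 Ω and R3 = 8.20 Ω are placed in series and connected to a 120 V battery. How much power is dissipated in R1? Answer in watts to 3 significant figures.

15.9 W

Since the resistors are in series they all carry the loop current I = V/R_total; the power in any one is I²R.
R_total = 4.88 + 53.4 + 8.20 = 66.48 Ω
I = V / R_total = 120 / 66.48 = 1.805 A
P_R1 = I² × R1 = (1.805)² × 4.88 = 15.90 W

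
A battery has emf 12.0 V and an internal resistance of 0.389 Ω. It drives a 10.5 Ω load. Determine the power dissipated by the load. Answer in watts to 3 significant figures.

The internal resistance and the load are in series, so the same I flows through both; get I from ε/(r+R), then I²R for the load.
I = ε / (r + R) = 12.0 / (0.389 + 10.5) = 1.102 A
P_load = I² R = (1.102)² × 10.5 = 12.75 W

12.8 W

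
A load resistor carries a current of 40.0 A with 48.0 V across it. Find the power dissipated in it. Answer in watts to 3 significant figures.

1920 W

With V and I both given, power follows immediately from P = V I.
P = 48.0 V × 40.00 A = 1920 W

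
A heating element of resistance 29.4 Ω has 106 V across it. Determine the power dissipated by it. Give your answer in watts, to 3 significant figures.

382 W

With V across and R both known, P = V²/R gives the dissipation directly.
P = (106 V)² / 29.4 Ω = 382.2 W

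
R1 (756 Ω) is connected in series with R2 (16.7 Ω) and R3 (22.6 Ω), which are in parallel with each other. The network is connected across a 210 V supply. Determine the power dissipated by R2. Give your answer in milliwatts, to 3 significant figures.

416 mW

Replace R2 and R3 with their parallel equivalent so the circuit becomes R1 in series with R_p.
R_p = (16.7×22.6)/(16.7+22.6) = 9.604 Ω
R_total = 756 + 9.604 = 765.6 Ω
I = V / R_total = 210 / 765.6 = 0.2743 A
Voltage across the parallel pair: V_p = I × R_p = 0.2743 × 9.604 = 2.634 V
With V_p across R2, its power is V_p²/R2.
P_R2 = (2.634)² / 16.7 = 0.4155 W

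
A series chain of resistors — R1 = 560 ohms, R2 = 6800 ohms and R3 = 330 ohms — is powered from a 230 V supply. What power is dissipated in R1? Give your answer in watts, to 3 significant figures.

Every series element carries the same I. Get I from the total resistance, then P = I² × R1.
R_total = 560 + 6800 + 330 = 7690 Ω
I = V / R_total = 230 / 7690 = 0.02991 A
P_R1 = I² × R1 = (0.02991)² × 560 = 0.5009 W

0.501 W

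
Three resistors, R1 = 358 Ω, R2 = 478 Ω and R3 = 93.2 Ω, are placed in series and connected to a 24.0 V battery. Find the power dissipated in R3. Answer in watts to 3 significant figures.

0.0622 W

In a series string the same current flows through every resistor — find that current, then P = I²R for the one we want.
R_total = 358 + 478 + 93.2 = 929.2 Ω
I = V / R_total = 24.0 / 929.2 = 0.02583 A
P_R3 = I² × R3 = (0.02583)² × 93.2 = 0.06218 W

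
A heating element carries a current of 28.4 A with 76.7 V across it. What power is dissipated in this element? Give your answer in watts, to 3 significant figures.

2180 W

With V and I both given, power follows immediately from P = V I.
P = 76.7 V × 28.40 A = 2178 W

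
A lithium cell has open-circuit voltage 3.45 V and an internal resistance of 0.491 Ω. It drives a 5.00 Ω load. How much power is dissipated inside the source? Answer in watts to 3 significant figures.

The internal resistance carries the same current as the load; P_int = I²r.
I = ε / (r + R) = 3.45 / (0.491 + 5.00) = 0.6283 A
P_int = I² r = (0.6283)² × 0.491 = 0.1938 W

0.194 W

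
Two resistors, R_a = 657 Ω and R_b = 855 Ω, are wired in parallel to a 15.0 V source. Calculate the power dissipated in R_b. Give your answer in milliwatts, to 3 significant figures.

263 mW

Parallel branches share the same voltage; P = V²/R gives the branch power in one step.
P_R_b = V² / R_b = (15.0)² / 855 Ω = 0.2632 W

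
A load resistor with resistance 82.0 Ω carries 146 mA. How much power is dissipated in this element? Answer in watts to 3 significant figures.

1.75 W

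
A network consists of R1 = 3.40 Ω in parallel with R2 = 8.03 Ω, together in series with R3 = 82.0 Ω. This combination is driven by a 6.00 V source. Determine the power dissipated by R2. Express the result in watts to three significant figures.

Reduce the parallel combination to a single R_p; the circuit then becomes R_p in series with the remaining resistor.
R_p = (3.40×8.03)/(3.40+8.03) = 2.389 Ω
R_total = R_p + 82.0 = 2.389 + 82.0 = 84.39 Ω
I = V / R_total = 6.00 / 84.39 = 0.07110 A
Voltage across the parallel pair: V_p = I × R_p = 0.07110 × 2.389 = 0.1698 V
Use P = V²/R for R2 with V = V_p.
P_R2 = (0.1698)² / 8.03 = 0.003592 W

0.00359 W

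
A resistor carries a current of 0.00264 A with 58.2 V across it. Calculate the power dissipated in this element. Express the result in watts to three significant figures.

Both the voltage across and the current through the element are known, so P = V I applies directly.
P = 58.2 V × 0.002640 A = 0.1536 W

0.154 W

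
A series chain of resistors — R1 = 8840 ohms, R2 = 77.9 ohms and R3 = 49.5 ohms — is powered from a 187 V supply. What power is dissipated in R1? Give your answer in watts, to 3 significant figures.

Since the resistors are in series they all carry the loop current I = V/R_total; the power in any one is I²R.
R_total = 8840 + 77.9 + 49.5 = 8967 Ω
I = V / R_total = 187 / 8967 = 0.02085 A
P_R1 = I² × R1 = (0.02085)² × 8840 = 3.844 W

3.84 W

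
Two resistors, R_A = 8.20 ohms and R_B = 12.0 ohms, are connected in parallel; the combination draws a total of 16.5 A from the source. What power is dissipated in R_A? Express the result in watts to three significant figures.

The branches share the same voltage, but only the total current is given — find V from the equivalent resistance first.
1/R_eq = 1/8.20 + 1/12.0 ⇒ R_eq = 4.871 Ω
V = I_total × R_eq = 16.50 × 4.871 = 80.38 V
P_R_A = V² / R_A = (80.38)² / 8.20 = 787.8 W

788 W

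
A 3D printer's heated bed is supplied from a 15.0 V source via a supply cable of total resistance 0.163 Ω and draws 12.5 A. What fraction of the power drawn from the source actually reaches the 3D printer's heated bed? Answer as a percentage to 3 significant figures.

The supply cable carries the full 12.5 A.
P_line = I² R_line = (12.50)² × 0.163 = 25.47 W
P_source = V I = 15.0 × 12.50 = 187.5 W; P_load = 162.0 W
η = P_load / P_source = 162.0 / 187.5 = 0.8642

86.4 %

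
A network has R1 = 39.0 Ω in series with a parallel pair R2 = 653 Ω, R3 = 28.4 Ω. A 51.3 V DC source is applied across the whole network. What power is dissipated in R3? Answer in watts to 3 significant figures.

First combine the parallel branches into one equivalent R_p, then R1 + R_p is a series pair.
R_p = (653×28.4)/(653+28.4) = 27.22 Ω
R_total = 39.0 + 27.22 = 66.22 Ω
I = V / R_total = 51.3 / 66.22 = 0.7747 A
Voltage across the parallel pair: V_p = I × R_p = 0.7747 × 27.22 = 21.09 V
R3 sees V_p directly, so P = V_p² / R3.
P_R3 = (21.09)² / 28.4 = 15.65 W

15.7 W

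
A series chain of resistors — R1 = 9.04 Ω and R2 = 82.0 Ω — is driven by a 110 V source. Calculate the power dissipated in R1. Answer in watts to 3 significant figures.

13.2 W

In a series string the same current flows through every resistor — find that current, then P = I²R for the one we want.
R_total = 9.04 + 82.0 = 91.04 Ω
I = V / R_total = 110 / 91.04 = 1.208 A
P_R1 = I² × R1 = (1.208)² × 9.04 = 13.20 W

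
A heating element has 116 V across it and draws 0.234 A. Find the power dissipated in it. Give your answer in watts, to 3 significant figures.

27.1 W

Since both terminal voltage and current are stated, P = V I gives the power in one step.
P = 116 V × 0.2340 A = 27.14 W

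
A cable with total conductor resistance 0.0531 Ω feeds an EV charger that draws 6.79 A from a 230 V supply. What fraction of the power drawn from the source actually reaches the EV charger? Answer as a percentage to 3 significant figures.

The cable carries the full 6.79 A.
P_line = I² R_line = (6.790)² × 0.0531 = 2.448 W
P_source = V I = 230 × 6.790 = 1562 W; P_load = 1559 W
η = P_load / P_source = 1559 / 1562 = 0.9984

99.8 %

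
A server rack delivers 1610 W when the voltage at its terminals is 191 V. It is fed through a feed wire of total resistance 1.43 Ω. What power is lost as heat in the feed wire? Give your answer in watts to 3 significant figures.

Only the current and the line resistance are needed for the I²R loss.
I = P / V = 1610 / 191 = 8.429 A through the feed wire.
P_line = I² R_line = (8.429)² × 1.43 = 101.6 W

102 W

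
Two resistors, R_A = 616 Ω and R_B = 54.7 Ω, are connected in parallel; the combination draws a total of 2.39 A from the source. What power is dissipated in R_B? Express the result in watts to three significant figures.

Only the total current is stated, so first find the parallel equivalent to get the voltage across the combination.
1/R_eq = 1/616 + 1/54.7 ⇒ R_eq = 50.24 Ω
V = I_total × R_eq = 2.390 × 50.24 = 120.1 V
P_R_B = V² / R_B = (120.1)² / 54.7 = 263.6 W

264 W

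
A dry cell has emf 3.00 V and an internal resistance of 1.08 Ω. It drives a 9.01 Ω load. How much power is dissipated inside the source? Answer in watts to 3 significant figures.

0.0955 W

The source's internal resistance is just another series element carrying I; its dissipation is I²r.
I = ε / (r + R) = 3.00 / (1.08 + 9.01) = 0.2973 A
P_int = I² r = (0.2973)² × 1.08 = 0.09547 W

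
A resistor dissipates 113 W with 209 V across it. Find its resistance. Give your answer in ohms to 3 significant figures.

Inverting the appropriate power form: R = V² / P.
R = (209)² / 113 = 386.6 Ω

387 Ω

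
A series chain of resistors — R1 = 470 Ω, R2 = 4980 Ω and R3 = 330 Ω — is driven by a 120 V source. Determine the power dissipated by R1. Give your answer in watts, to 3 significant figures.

0.203 W

Since the resistors are in series they all carry the loop current I = V/R_total; the power in any one is I²R.
R_total = 470 + 4980 + 330 = 5780 Ω
I = V / R_total = 120 / 5780 = 0.02076 A
P_R1 = I² × R1 = (0.02076)² × 470 = 0.2026 W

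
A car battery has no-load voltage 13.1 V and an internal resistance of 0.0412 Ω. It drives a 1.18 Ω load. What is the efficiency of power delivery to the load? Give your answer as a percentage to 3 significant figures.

η = P_load/(P_load+P_int) = I²R/(I²R+I²r) = R/(R+r) — the I² cancels for series elements.
η = R / (R + r) = 1.18 / (1.18 + 0.0412) = 0.9663

96.6 %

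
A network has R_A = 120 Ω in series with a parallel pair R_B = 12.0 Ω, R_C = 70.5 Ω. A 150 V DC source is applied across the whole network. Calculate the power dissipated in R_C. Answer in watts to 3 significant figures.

Replace R_B and R_C with their parallel equivalent so the circuit becomes R_A in series with R_p.
R_p = (12.0×70.5)/(12.0+70.5) = 10.25 Ω
R_total = 120 + 10.25 = 130.3 Ω
I = V / R_total = 150 / 130.3 = 1.152 A
Voltage across the parallel pair: V_p = I × R_p = 1.152 × 10.25 = 11.81 V
R_C sees V_p directly, so P = V_p² / R_C.
P_R_C = (11.81)² / 70.5 = 1.978 W

1.98 W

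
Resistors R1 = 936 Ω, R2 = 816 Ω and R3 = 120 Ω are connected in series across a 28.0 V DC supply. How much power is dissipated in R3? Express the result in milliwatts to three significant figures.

In a series string the same current flows through every resistor — find that current, then P = I²R for the one we want.
R_total = 936 + 816 + 120 = 1872 Ω
I = V / R_total = 28.0 / 1872 = 0.01496 A
P_R3 = I² × R3 = (0.01496)² × 120 = 0.02685 W

26.8 mW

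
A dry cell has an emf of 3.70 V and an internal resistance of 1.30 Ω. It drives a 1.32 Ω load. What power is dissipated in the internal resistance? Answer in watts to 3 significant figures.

The internal resistance carries the same current as the load; P_int = I²r.
I = ε / (r + R) = 3.70 / (1.30 + 1.32) = 1.412 A
P_int = I² r = (1.412)² × 1.30 = 2.593 W

2.59 W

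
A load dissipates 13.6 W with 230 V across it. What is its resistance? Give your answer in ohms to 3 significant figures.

3890 Ω

Inverting the appropriate power form: R = V² / P.
R = (230)² / 13.6 = 3890 Ω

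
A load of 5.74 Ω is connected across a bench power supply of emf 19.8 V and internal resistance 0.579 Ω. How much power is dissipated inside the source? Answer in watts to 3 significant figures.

5.68 W

Internal loss is I²r, with I set by the total series resistance r+R.
I = ε / (r + R) = 19.8 / (0.579 + 5.74) = 3.133 A
P_int = I² r = (3.133)² × 0.579 = 5.685 W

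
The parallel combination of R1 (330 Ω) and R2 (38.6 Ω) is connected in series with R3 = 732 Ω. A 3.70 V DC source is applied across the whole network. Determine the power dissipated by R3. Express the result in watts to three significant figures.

0.0171 W

Reduce the parallel combination to a single R_p; the circuit then becomes R_p in series with the remaining resistor.
R_p = (330×38.6)/(330+38.6) = 34.56 Ω
R_total = R_p + 732 = 34.56 + 732 = 766.6 Ω
I = V / R_total = 3.70 / 766.6 = 0.004827 A
R3 is the series element, so its power is I²R.
P_R3 = (0.004827)² × 732 = 0.01705 W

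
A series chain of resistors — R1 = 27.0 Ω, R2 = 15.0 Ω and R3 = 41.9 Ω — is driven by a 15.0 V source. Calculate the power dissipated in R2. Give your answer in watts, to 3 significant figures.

0.479 W

In a series string the same current flows through every resistor — find that current, then P = I²R for the one we want.
R_total = 27.0 + 15.0 + 41.9 = 83.90 Ω
I = V / R_total = 15.0 / 83.90 = 0.1788 A
P_R2 = I² × R2 = (0.1788)² × 15.0 = 0.4795 W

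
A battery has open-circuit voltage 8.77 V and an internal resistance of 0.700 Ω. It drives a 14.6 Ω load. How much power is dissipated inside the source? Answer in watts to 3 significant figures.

r is in series with the load, so it carries the full circuit current — the loss in it is I²r.
I = ε / (r + R) = 8.77 / (0.700 + 14.6) = 0.5732 A
P_int = I² r = (0.5732)² × 0.700 = 0.2300 W

0.230 W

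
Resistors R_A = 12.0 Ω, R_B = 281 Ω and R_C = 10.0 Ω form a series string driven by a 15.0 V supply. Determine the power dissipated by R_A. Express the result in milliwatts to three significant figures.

Every series element carries the same I. Get I from the total resistance, then P = I² × R_A.
R_total = 12.0 + 281 + 10.0 = 303.0 Ω
I = V / R_total = 15.0 / 303.0 = 0.04950 A
P_R_A = I² × R_A = (0.04950)² × 12.0 = 0.02941 W

29.4 mW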